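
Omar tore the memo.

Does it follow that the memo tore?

yes

'Omar tore the memo' is the causative; it entails the inchoative 'the memo tore'.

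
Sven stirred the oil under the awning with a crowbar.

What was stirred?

the oil

'the oil' marks the patient of the stirring event.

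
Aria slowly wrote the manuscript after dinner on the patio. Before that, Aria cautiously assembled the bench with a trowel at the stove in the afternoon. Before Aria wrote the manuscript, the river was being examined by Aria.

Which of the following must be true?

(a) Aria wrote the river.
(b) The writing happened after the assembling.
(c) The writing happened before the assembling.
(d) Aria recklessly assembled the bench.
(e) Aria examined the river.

(a) Not entailed — Aria wrote the manuscript, not the river; the river belongs to the examining event.
(b) Entailed — the narrative places the assembling before the writing.
(c) Not entailed — the narrative places the assembling before the writing, not after.
(d) Not entailed — 'recklessly' adds a manner not in (and inconsistent with) the original.
(e) Entailed — 'examine' is an activity; 'was examining' entails that some examining happened, so 'examined' holds.

(b), (e)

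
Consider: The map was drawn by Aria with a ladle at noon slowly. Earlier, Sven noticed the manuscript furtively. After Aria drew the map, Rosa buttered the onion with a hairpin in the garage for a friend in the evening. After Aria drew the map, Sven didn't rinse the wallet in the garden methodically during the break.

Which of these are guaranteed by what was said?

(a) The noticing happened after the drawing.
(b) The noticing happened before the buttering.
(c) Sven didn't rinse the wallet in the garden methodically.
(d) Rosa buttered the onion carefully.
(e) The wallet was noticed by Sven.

(a) Not entailed — the narrative places the noticing before the drawing, not after.
(b) Entailed — the narrative places the noticing before the buttering.
(c) Not entailed — dropping 'during the break' under negation is not valid — the original leaves open that Sven rinsed the wallet some other way.
(d) Not entailed — 'carefully' adds information not in the original event.
(e) Not entailed — Sven noticed the manuscript, not the wallet; the wallet belongs to the rinsing event.

(b)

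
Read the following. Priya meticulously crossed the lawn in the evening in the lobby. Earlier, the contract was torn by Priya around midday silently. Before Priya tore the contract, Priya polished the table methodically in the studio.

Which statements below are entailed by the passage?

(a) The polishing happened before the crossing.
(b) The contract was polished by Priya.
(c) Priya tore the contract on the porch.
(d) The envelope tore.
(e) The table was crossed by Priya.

(a) Entailed — the narrative places the polishing before the crossing.
(b) Not entailed — Priya polished the table, not the contract; the contract belongs to the tearing event.
(c) Not entailed — 'on the porch' adds information not in the original event.
(d) Not entailed — the contract is what tore, not the envelope.
(e) Not entailed — Priya crossed the lawn, not the table; the table belongs to the polishing event.

(a)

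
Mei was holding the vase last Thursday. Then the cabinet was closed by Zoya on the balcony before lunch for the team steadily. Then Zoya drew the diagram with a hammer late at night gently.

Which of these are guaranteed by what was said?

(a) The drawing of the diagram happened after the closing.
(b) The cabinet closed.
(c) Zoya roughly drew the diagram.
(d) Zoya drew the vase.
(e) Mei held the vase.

(a) Entailed — the narrative places the closing before the drawing.
(b) Entailed — 'Zoya closed the cabinet' is causative; it entails the inchoative 'the cabinet closed'.
(c) Not entailed — 'roughly' adds a manner not in (and inconsistent with) the original.
(d) Not entailed — Zoya drew the diagram, not the vase; the vase belongs to the holding event.
(e) Entailed — 'hold' is an activity; 'was holding' entails that some holding happened, so 'held' holds.

(a), (b), (e)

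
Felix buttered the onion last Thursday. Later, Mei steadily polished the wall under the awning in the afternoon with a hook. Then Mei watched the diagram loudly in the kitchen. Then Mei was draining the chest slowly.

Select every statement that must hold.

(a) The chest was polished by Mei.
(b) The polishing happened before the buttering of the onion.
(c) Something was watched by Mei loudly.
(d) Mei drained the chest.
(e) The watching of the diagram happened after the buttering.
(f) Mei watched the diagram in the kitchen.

(c), (e), (f)

(a) Not entailed — Mei polished the wall, not the chest; the chest belongs to the draining event.
(b) Not entailed — the narrative places the buttering before the polishing, not after.
(c) Entailed — every conjunct here is already in the original watching event.
(d) Not entailed — 'was draining' is progressive on an accomplishment; it does not entail the completed 'drained'.
(e) Entailed — the narrative places the buttering before the watching.
(f) Entailed — every conjunct here is already in the original watching event.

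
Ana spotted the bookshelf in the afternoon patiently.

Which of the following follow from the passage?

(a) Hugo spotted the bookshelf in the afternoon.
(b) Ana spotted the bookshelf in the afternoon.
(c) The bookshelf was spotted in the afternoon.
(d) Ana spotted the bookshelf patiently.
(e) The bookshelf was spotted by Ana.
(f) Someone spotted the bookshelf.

(a) Not entailed — the passage has Ana spotting the bookshelf, not Hugo.
(b) Entailed — every conjunct here is already in the original spotting event.
(c) Entailed — this follows by dropping conjuncts from the spotting event's description.
(d) Entailed — this follows by dropping conjuncts from the spotting event's description.
(e) Entailed — dropping 'patiently', 'in the afternoon' leaves a sub-description the original still satisfies.
(f) Entailed — dropping 'patiently', 'in the afternoon' and generalizing the agent leaves a sub-description the original still satisfies.

(b), (c), (d), (e), (f)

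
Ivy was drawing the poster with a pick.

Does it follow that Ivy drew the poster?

'was drawing' is progressive; for an accomplishment like 'draw the poster', it doesn't entail completion.

no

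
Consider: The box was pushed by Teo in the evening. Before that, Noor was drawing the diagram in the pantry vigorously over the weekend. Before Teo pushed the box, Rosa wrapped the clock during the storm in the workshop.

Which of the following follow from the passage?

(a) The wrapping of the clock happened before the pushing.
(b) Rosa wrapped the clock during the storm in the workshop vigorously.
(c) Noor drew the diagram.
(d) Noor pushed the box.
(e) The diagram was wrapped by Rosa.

(a) Entailed — the narrative places the wrapping before the pushing.
(b) Not entailed — 'vigorously' adds information not in the original event.
(c) Not entailed — 'was drawing' is progressive on an accomplishment; it does not entail the completed 'drew'.
(d) Not entailed — the passage has Teo pushing the box, not Noor.
(e) Not entailed — Rosa wrapped the clock, not the diagram; the diagram belongs to the drawing event.

(a)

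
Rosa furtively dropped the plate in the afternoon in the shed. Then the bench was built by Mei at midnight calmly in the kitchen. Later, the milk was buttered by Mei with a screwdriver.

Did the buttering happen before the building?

The narrative orders the building before the buttering.

no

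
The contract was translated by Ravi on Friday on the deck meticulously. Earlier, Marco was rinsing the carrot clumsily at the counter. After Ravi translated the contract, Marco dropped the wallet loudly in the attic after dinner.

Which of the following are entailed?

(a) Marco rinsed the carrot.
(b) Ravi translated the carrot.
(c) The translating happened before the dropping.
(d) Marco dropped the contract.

(a) Entailed — 'rinse' is an activity; 'was rinsing' entails that some rinsing happened, so 'rinsed' holds.
(b) Not entailed — Ravi translated the contract, not the carrot; the carrot belongs to the rinsing event.
(c) Entailed — the narrative places the translating before the dropping.
(d) Not entailed — Marco dropped the wallet, not the contract; the contract belongs to the translating event.

(a), (c)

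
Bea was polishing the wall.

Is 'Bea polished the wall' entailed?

yes

'polish' is atelic; if Bea was polishing the wall, then Bea polished the wall (for some time).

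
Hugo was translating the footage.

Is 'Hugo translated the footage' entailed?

no

'was translating' is progressive; for an accomplishment like 'translate the footage', it doesn't entail completion.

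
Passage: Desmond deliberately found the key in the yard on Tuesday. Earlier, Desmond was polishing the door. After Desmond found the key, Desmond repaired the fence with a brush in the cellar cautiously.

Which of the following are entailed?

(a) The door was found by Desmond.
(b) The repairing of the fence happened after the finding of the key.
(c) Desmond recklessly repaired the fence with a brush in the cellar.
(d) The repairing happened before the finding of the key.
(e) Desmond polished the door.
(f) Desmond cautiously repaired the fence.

(b), (e), (f)

(a) Not entailed — Desmond found the key, not the door; the door belongs to the polishing event.
(b) Entailed — the narrative places the finding before the repairing.
(c) Not entailed — 'recklessly' adds a manner not in (and inconsistent with) the original.
(d) Not entailed — the narrative places the finding before the repairing, not after.
(e) Entailed — 'polish' is an activity; 'was polishing' entails that some polishing happened, so 'polished' holds.
(f) Entailed — every conjunct here is already in the original repairing event.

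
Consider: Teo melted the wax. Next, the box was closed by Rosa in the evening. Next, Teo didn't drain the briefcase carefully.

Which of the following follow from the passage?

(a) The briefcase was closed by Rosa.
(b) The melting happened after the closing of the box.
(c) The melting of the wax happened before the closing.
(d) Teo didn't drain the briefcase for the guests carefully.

(a) Not entailed — Rosa closed the box, not the briefcase; the briefcase belongs to the draining event.
(b) Not entailed — the narrative places the melting before the closing, not after.
(c) Entailed — the narrative places the melting before the closing.
(d) Entailed — under negation, adding a further restriction is entailed: if no such draining event occurred, none occurred for the guests either.

(c), (d)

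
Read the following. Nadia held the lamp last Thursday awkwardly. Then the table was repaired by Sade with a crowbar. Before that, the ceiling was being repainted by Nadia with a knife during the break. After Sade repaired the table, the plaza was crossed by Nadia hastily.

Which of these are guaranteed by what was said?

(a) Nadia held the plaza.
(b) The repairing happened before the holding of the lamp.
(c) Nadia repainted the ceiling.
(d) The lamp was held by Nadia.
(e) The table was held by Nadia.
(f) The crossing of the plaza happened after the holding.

(d), (f)

(a) Not entailed — Nadia held the lamp, not the plaza; the plaza belongs to the crossing event.
(b) Not entailed — the narrative places the holding before the repairing, not after.
(c) Not entailed — 'was repainting' is progressive on an accomplishment; it does not entail the completed 'repainted'.
(d) Entailed — the original entails any weakening of itself; this just drops 'awkwardly', 'last Thursday'.
(e) Not entailed — Nadia held the lamp, not the table; the table belongs to the repairing event.
(f) Entailed — the narrative places the holding before the crossing.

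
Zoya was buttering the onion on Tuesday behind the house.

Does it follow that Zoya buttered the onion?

'was buttering' is progressive; for an accomplishment like 'butter the onion', it doesn't entail completion.

no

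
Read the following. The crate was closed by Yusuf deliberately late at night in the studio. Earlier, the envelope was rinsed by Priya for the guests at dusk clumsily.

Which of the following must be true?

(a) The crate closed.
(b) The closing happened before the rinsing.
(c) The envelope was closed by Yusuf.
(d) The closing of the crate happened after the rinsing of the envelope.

(a) Entailed — 'Yusuf closed the crate' is causative; it entails the inchoative 'the crate closed'.
(b) Not entailed — the narrative places the rinsing before the closing, not after.
(c) Not entailed — Yusuf closed the crate, not the envelope; the envelope belongs to the rinsing event.
(d) Entailed — the narrative places the rinsing before the closing.

(a), (d)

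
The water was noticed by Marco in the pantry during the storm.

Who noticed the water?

'Marco' marks the agent of the noticing event.

Marco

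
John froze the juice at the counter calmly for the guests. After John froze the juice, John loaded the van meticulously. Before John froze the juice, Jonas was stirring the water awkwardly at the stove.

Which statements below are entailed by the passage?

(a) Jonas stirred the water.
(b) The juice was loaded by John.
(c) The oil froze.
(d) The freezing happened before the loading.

(a) Entailed — 'stir' is an activity; 'was stirring' entails that some stirring happened, so 'stirred' holds.
(b) Not entailed — John loaded the van, not the juice; the juice belongs to the freezing event.
(c) Not entailed — the juice is what froze, not the oil.
(d) Entailed — the narrative places the freezing before the loading.

(a), (d)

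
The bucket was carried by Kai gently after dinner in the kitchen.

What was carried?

'the bucket' marks the patient of the carrying event.

the bucket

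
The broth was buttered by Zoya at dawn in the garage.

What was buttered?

the broth

'the broth' marks the patient of the buttering event.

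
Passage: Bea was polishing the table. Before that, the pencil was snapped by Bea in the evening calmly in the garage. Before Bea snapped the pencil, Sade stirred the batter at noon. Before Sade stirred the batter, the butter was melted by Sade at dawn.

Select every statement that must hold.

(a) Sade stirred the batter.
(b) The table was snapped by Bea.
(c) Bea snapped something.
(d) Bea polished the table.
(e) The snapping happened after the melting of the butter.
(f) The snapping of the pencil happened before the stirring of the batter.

(a) Entailed — every conjunct here is already in the original stirring event.
(b) Not entailed — Bea snapped the pencil, not the table; the table belongs to the polishing event.
(c) Entailed — dropping 'in the evening', 'calmly', 'in the garage' and generalizing the patient leaves a sub-description the original still satisfies.
(d) Entailed — 'polish' is an activity; 'was polishing' entails that some polishing happened, so 'polished' holds.
(e) Entailed — the narrative places the melting before the snapping.
(f) Not entailed — the narrative places the stirring before the snapping, not after.

(a), (c), (d), (e)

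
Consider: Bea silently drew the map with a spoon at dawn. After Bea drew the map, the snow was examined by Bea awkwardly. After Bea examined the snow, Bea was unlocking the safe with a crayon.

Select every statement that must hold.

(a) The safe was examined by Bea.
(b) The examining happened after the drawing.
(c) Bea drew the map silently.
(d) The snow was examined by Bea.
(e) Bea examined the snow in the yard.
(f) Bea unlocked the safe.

(b), (c), (d)

(a) Not entailed — Bea examined the snow, not the safe; the safe belongs to the unlocking event.
(b) Entailed — the narrative places the drawing before the examining.
(c) Entailed — dropping 'at dawn', 'with a spoon' leaves a sub-description the original still satisfies.
(d) Entailed — the original entails any weakening of itself; this just drops 'awkwardly'.
(e) Not entailed — 'in the yard' adds information not in the original event.
(f) Not entailed — 'was unlocking' is progressive on an accomplishment; it does not entail the completed 'unlocked'.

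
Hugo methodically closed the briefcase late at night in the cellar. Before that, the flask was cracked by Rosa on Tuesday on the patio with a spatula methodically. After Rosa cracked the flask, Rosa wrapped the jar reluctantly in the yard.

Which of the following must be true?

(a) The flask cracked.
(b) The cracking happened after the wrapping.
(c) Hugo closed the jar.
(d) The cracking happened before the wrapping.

(a) Entailed — 'Rosa cracked the flask' is causative; it entails the inchoative 'the flask cracked'.
(b) Not entailed — the narrative places the cracking before the wrapping, not after.
(c) Not entailed — Hugo closed the briefcase, not the jar; the jar belongs to the wrapping event.
(d) Entailed — the narrative places the cracking before the wrapping.

(a), (d)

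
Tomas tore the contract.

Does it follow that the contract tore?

yes

'Tomas tore the contract' is the causative; it entails the inchoative 'the contract tore'.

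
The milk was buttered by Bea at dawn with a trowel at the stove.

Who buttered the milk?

Bea

'Bea' marks the agent of the buttering event.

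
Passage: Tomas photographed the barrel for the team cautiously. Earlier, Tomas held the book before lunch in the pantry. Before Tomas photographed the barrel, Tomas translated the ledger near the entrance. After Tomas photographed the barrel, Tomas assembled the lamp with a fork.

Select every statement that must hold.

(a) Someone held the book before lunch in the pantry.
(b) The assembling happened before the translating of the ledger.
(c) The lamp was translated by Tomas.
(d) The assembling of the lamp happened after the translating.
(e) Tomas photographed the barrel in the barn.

(a) Entailed — generalizing the agent leaves a sub-description the original still satisfies.
(b) Not entailed — the narrative places the translating before the assembling, not after.
(c) Not entailed — Tomas translated the ledger, not the lamp; the lamp belongs to the assembling event.
(d) Entailed — the narrative places the translating before the assembling.
(e) Not entailed — 'in the barn' adds information not in the original event.

(a), (d)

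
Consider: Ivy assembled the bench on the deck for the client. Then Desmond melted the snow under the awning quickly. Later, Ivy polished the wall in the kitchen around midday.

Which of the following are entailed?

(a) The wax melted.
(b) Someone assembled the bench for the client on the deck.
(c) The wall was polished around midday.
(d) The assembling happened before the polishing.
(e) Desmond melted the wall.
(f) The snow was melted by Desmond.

(a) Not entailed — the snow is what melted, not the wax.
(b) Entailed — the original entails any weakening of itself; this just generalizes the agent.
(c) Entailed — the original entails any weakening of itself; this just drops 'in the kitchen' and generalizes the agent.
(d) Entailed — the narrative places the assembling before the polishing.
(e) Not entailed — Desmond melted the snow, not the wall; the wall belongs to the polishing event.
(f) Entailed — dropping 'under the awning', 'quickly' leaves a sub-description the original still satisfies.

(b), (c), (d), (f)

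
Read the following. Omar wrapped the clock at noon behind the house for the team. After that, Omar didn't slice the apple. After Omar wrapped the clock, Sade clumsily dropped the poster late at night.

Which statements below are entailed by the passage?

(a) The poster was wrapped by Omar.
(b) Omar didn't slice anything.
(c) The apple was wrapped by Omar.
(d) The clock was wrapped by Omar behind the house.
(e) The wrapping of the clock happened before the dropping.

(d), (e)

(a) Not entailed — Omar wrapped the clock, not the poster; the poster belongs to the dropping event.
(b) Not entailed — the original only denies this specific event; Omar may have sliced something else.
(c) Not entailed — Omar wrapped the clock, not the apple; the apple belongs to the slicing event.
(d) Entailed — dropping 'at noon', 'for the team' leaves a sub-description the original still satisfies.
(e) Entailed — the narrative places the wrapping before the dropping.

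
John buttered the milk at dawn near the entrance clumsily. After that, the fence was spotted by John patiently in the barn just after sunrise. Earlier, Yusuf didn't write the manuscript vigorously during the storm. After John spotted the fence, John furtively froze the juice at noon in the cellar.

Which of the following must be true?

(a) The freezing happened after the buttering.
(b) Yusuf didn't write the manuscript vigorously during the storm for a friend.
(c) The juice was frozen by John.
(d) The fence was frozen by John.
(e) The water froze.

(a) Entailed — the narrative places the buttering before the freezing.
(b) Entailed — under negation, adding a further restriction is entailed: if no such writing event occurred, none occurred for a friend either.
(c) Entailed — the original entails any weakening of itself; this just drops 'in the cellar', 'furtively', 'at noon'.
(d) Not entailed — John froze the juice, not the fence; the fence belongs to the spotting event.
(e) Not entailed — the juice is what froze, not the water.

(a), (b), (c)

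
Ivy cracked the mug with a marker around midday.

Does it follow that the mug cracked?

yes

'Ivy cracked the mug' is the causative; it entails the inchoative 'the mug cracked'.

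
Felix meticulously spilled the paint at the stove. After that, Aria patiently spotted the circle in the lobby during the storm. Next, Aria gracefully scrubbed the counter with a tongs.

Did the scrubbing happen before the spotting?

The narrative orders the spotting before the scrubbing.

no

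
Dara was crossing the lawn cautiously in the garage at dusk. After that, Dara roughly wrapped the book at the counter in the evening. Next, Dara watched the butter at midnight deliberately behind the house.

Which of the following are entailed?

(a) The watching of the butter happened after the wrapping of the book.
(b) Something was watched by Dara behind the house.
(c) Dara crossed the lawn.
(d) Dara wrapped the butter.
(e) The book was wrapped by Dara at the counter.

(a) Entailed — the narrative places the wrapping before the watching.
(b) Entailed — the original entails any weakening of itself; this just drops 'at midnight', 'deliberately' and generalizes the patient.
(c) Not entailed — 'was crossing' is progressive on an accomplishment; it does not entail the completed 'crossed'.
(d) Not entailed — Dara wrapped the book, not the butter; the butter belongs to the watching event.
(e) Entailed — every conjunct here is already in the original wrapping event.

(a), (b), (e)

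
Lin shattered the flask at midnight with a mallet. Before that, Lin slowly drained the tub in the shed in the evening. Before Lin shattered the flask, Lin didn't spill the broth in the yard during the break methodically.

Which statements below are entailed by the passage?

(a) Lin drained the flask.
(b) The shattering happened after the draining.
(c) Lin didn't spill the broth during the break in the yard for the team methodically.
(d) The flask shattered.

(a) Not entailed — Lin drained the tub, not the flask; the flask belongs to the shattering event.
(b) Entailed — the narrative places the draining before the shattering.
(c) Entailed — under negation, adding a further restriction is entailed: if no such spilling event occurred, none occurred for the team either.
(d) Entailed — 'Lin shattered the flask' is causative; it entails the inchoative 'the flask shattered'.

(b), (c), (d)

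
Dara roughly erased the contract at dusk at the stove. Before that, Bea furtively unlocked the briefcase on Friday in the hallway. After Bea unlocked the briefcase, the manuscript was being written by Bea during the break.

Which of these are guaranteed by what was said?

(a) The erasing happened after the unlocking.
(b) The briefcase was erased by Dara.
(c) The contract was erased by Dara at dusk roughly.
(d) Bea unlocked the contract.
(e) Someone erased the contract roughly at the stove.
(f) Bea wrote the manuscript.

(a) Entailed — the narrative places the unlocking before the erasing.
(b) Not entailed — Dara erased the contract, not the briefcase; the briefcase belongs to the unlocking event.
(c) Entailed — the original entails any weakening of itself; this just drops 'at the stove'.
(d) Not entailed — Bea unlocked the briefcase, not the contract; the contract belongs to the erasing event.
(e) Entailed — this follows by dropping conjuncts from the erasing event's description.
(f) Not entailed — 'was writing' is progressive on an accomplishment; it does not entail the completed 'wrote'.

(a), (c), (e)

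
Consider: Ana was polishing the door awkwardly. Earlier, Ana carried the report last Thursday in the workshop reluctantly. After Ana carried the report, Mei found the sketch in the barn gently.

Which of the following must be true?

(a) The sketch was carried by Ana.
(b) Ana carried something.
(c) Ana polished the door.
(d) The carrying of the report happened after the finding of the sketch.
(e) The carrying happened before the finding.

(b), (c), (e)

(a) Not entailed — Ana carried the report, not the sketch; the sketch belongs to the finding event.
(b) Entailed — this follows by dropping conjuncts from the carrying event's description.
(c) Entailed — 'polish' is an activity; 'was polishing' entails that some polishing happened, so 'polished' holds.
(d) Not entailed — the narrative places the carrying before the finding, not after.
(e) Entailed — the narrative places the carrying before the finding.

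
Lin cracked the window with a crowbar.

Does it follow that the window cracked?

'Lin cracked the window' is the causative; it entails the inchoative 'the window cracked'.

yes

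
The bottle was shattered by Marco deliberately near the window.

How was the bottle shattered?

deliberately

'deliberately' marks the manner of the shattering event.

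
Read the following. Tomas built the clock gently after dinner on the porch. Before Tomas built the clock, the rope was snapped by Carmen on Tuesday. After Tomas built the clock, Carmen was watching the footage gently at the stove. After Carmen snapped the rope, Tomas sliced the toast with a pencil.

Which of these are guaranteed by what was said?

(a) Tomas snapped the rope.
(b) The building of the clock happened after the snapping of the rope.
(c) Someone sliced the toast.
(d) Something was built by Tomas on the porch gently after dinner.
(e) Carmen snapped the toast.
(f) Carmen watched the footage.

(b), (c), (d), (f)

(a) Not entailed — the passage has Carmen snapping the rope, not Tomas.
(b) Entailed — the narrative places the snapping before the building.
(c) Entailed — dropping 'with a pencil' and generalizing the agent leaves a sub-description the original still satisfies.
(d) Entailed — generalizing the patient leaves a sub-description the original still satisfies.
(e) Not entailed — Carmen snapped the rope, not the toast; the toast belongs to the slicing event.
(f) Entailed — 'watch' is an activity; 'was watching' entails that some watching happened, so 'watched' holds.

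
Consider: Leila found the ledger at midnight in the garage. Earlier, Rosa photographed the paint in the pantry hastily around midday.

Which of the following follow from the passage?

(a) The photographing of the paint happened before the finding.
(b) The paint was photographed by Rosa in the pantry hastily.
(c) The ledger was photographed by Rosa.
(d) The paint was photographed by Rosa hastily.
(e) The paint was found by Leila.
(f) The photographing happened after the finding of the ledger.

(a), (b), (d)

(a) Entailed — the narrative places the photographing before the finding.
(b) Entailed — the original entails any weakening of itself; this just drops 'around midday'.
(c) Not entailed — Rosa photographed the paint, not the ledger; the ledger belongs to the finding event.
(d) Entailed — this follows by dropping conjuncts from the photographing event's description.
(e) Not entailed — Leila found the ledger, not the paint; the paint belongs to the photographing event.
(f) Not entailed — the narrative places the photographing before the finding, not after.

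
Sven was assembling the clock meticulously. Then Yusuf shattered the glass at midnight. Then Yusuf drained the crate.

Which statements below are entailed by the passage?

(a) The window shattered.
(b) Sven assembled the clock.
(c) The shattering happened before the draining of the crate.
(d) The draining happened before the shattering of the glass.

(c)

(a) Not entailed — the glass is what shattered, not the window.
(b) Not entailed — 'was assembling' is progressive on an accomplishment; it does not entail the completed 'assembled'.
(c) Entailed — the narrative places the shattering before the draining.
(d) Not entailed — the narrative places the shattering before the draining, not after.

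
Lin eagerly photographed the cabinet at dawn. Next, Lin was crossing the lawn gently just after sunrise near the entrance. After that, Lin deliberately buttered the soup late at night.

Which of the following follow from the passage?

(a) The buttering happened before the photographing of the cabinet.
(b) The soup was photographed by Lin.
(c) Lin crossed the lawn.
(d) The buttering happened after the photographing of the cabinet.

(d)

(a) Not entailed — the narrative places the photographing before the buttering, not after.
(b) Not entailed — Lin photographed the cabinet, not the soup; the soup belongs to the buttering event.
(c) Not entailed — 'was crossing' is progressive on an accomplishment; it does not entail the completed 'crossed'.
(d) Entailed — the narrative places the photographing before the buttering.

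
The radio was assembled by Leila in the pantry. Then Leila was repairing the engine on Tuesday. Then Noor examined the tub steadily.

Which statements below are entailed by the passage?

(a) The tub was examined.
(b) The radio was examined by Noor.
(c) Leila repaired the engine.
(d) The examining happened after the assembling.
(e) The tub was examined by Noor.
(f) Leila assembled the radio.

(a) Entailed — the original entails any weakening of itself; this just drops 'steadily' and generalizes the agent.
(b) Not entailed — Noor examined the tub, not the radio; the radio belongs to the assembling event.
(c) Not entailed — 'was repairing' is progressive on an accomplishment; it does not entail the completed 'repaired'.
(d) Entailed — the narrative places the assembling before the examining.
(e) Entailed — dropping 'steadily' leaves a sub-description the original still satisfies.
(f) Entailed — this follows by dropping conjuncts from the assembling event's description.

(a), (d), (e), (f)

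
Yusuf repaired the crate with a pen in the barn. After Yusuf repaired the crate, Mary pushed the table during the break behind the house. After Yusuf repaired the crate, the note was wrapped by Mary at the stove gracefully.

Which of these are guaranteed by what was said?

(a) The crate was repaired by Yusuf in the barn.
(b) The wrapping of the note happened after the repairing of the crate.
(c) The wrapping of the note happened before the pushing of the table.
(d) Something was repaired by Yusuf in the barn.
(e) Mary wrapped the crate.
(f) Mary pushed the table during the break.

(a), (b), (d), (f)

(a) Entailed — the original entails any weakening of itself; this just drops 'with a pen'.
(b) Entailed — the narrative places the repairing before the wrapping.
(c) Not entailed — the narrative doesn't order the wrapping relative to the pushing.
(d) Entailed — the original entails any weakening of itself; this just drops 'with a pen' and generalizes the patient.
(e) Not entailed — Mary wrapped the note, not the crate; the crate belongs to the repairing event.
(f) Entailed — dropping 'behind the house' leaves a sub-description the original still satisfies.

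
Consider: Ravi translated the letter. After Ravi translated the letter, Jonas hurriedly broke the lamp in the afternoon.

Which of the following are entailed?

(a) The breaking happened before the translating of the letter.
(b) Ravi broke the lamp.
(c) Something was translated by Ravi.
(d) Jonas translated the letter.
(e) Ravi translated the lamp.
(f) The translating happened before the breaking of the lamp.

(a) Not entailed — the narrative places the translating before the breaking, not after.
(b) Not entailed — the passage has Jonas breaking the lamp, not Ravi.
(c) Entailed — this follows by dropping conjuncts from the translating event's description.
(d) Not entailed — the passage has Ravi translating the letter, not Jonas.
(e) Not entailed — Ravi translated the letter, not the lamp; the lamp belongs to the breaking event.
(f) Entailed — the narrative places the translating before the breaking.

(c), (f)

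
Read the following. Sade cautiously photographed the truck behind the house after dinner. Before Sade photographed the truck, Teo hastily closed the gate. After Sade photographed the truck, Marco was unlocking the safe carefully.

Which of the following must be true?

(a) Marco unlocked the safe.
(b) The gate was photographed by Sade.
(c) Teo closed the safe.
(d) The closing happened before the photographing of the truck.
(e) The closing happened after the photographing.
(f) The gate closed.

(a) Not entailed — 'was unlocking' is progressive on an accomplishment; it does not entail the completed 'unlocked'.
(b) Not entailed — Sade photographed the truck, not the gate; the gate belongs to the closing event.
(c) Not entailed — Teo closed the gate, not the safe; the safe belongs to the unlocking event.
(d) Entailed — the narrative places the closing before the photographing.
(e) Not entailed — the narrative places the closing before the photographing, not after.
(f) Entailed — 'Teo closed the gate' is causative; it entails the inchoative 'the gate closed'.

(d), (f)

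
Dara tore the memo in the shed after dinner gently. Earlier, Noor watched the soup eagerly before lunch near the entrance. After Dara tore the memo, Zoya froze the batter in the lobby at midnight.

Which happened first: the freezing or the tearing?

The connectives place the tearing before the freezing.

the tearing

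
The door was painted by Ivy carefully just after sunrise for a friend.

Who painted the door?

'Ivy' marks the agent of the painting event.

Ivy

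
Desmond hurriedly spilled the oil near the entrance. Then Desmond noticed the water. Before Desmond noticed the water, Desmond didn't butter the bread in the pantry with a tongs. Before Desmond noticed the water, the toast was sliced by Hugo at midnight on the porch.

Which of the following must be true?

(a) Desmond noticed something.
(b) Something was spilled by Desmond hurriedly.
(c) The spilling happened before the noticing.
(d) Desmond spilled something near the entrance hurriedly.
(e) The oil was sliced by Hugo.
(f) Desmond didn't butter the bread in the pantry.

(a) Entailed — the original entails any weakening of itself; this just generalizes the patient.
(b) Entailed — dropping 'near the entrance' and generalizing the patient leaves a sub-description the original still satisfies.
(c) Entailed — the narrative places the spilling before the noticing.
(d) Entailed — generalizing the patient leaves a sub-description the original still satisfies.
(e) Not entailed — Hugo sliced the toast, not the oil; the oil belongs to the spilling event.
(f) Not entailed — dropping 'with a tongs' under negation is not valid — the original leaves open that Desmond buttered the bread some other way.

(a), (b), (c), (d)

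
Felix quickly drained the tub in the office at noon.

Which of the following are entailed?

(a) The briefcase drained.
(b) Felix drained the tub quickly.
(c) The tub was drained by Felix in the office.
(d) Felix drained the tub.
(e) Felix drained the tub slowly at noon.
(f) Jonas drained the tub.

(a) Not entailed — the tub is what drained, not the briefcase.
(b) Entailed — this follows by dropping conjuncts from the draining event's description.
(c) Entailed — every conjunct here is already in the original draining event.
(d) Entailed — every conjunct here is already in the original draining event.
(e) Not entailed — 'slowly' adds a manner not in (and inconsistent with) the original.
(f) Not entailed — the passage has Felix draining the tub, not Jonas.

(b), (c), (d)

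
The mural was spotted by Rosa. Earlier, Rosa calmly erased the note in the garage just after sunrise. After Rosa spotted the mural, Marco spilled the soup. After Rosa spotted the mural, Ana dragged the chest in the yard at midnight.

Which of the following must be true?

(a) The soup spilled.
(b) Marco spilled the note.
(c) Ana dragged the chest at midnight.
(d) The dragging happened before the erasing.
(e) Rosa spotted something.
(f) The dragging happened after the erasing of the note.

(a), (c), (e), (f)

(a) Entailed — 'Marco spilled the soup' is causative; it entails the inchoative 'the soup spilled'.
(b) Not entailed — Marco spilled the soup, not the note; the note belongs to the erasing event.
(c) Entailed — every conjunct here is already in the original dragging event.
(d) Not entailed — the narrative places the erasing before the dragging, not after.
(e) Entailed — generalizing the patient leaves a sub-description the original still satisfies.
(f) Entailed — the narrative places the erasing before the dragging.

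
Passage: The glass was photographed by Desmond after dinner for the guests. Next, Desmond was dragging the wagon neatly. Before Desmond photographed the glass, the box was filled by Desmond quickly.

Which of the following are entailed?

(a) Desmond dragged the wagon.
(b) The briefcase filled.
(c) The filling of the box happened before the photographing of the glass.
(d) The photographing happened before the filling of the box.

(a) Entailed — 'drag' is an activity; 'was dragging' entails that some dragging happened, so 'dragged' holds.
(b) Not entailed — the box is what filled, not the briefcase.
(c) Entailed — the narrative places the filling before the photographing.
(d) Not entailed — the narrative places the filling before the photographing, not after.

(a), (c)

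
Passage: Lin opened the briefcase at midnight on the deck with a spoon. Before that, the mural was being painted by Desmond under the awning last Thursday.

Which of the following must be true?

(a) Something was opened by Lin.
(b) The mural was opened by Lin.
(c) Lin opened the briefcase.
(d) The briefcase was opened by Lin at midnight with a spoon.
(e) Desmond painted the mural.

(a), (c), (d)

(a) Entailed — dropping 'at midnight', 'with a spoon', 'on the deck' and generalizing the patient leaves a sub-description the original still satisfies.
(b) Not entailed — Lin opened the briefcase, not the mural; the mural belongs to the painting event.
(c) Entailed — this follows by dropping conjuncts from the opening event's description.
(d) Entailed — dropping 'on the deck' leaves a sub-description the original still satisfies.
(e) Not entailed — 'was painting' is progressive on an accomplishment; it does not entail the completed 'painted'.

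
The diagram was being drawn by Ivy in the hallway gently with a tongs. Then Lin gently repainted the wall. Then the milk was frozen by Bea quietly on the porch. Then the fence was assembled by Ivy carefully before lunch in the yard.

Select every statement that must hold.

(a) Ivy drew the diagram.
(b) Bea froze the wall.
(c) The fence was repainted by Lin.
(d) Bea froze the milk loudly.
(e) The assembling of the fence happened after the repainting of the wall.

(a) Not entailed — 'was drawing' is progressive on an accomplishment; it does not entail the completed 'drew'.
(b) Not entailed — Bea froze the milk, not the wall; the wall belongs to the repainting event.
(c) Not entailed — Lin repainted the wall, not the fence; the fence belongs to the assembling event.
(d) Not entailed — 'loudly' adds a manner not in (and inconsistent with) the original.
(e) Entailed — the narrative places the repainting before the assembling.

(e)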